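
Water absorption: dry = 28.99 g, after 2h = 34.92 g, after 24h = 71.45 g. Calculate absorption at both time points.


2h absorption = 20.5%
24h absorption = 146.5%


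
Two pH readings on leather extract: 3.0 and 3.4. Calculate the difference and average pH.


Difference = |3.0 - 3.4| = 0.4
Average = (3.0 + 3.4) / 2 = 3.20


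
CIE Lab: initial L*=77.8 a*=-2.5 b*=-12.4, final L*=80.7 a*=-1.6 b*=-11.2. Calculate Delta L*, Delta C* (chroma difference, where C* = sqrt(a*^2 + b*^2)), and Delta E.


Delta L* = 2.9
Delta C* = -1.34
Delta E = 3.26

Delta L* = 80.7 - 77.8 = 2.9
C1* = sqrt((-2.5)^2 + (-12.4)^2) = 12.650
C2* = sqrt((-1.6)^2 + (-11.2)^2) = 11.314
Delta C* = 11.314 - 12.650 = -1.34
Delta E = sqrt((2.9)^2 + (0.9)^2 + (1.2)^2) = 3.26


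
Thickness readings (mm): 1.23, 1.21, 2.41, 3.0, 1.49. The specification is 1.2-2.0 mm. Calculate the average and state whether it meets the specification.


Sum = 9.34
Average = 9.34 / 5 = 1.87 mm
Specification range: 1.2 to 2.0 mm
Within spec: Yes


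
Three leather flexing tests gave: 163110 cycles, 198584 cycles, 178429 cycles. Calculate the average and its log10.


Average = (163110 + 198584 + 178429) / 3 = 180041 cycles
log10(180041) = 5.26


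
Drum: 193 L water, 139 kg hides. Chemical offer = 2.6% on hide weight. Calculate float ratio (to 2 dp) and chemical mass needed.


Float ratio = 1.39
Chemical needed = 3.614 kg

Float ratio = 193 / 139 = 1.39
Chemical = 139 x 2.6 / 100 = 3.614 kg


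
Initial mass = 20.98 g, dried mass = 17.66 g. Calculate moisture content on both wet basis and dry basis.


Moisture lost = 20.98 - 17.66 = 3.32 g
Wet basis MC = 3.32 / 20.98 x 100 = 15.8%
Dry basis MC = 3.32 / 17.66 x 100 = 18.8%


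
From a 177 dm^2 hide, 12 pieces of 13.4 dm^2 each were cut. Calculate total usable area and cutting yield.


Total usable = 12 x 13.4 = 160.8 dm^2
Yield = 160.8 / 177 x 100 = 90.8%


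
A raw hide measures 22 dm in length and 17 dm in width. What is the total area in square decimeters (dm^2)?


Area = length x width
Area = 22 x 17 = 374 dm^2


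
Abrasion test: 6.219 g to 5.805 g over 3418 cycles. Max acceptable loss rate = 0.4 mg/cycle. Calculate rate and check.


Loss = 6.219 - 5.805 = 0.414 g
Rate = 0.414 g / 3418 cycles x 1000 = 0.121 mg/cycle
Max = 0.4 mg/cycle
Passes: Yes


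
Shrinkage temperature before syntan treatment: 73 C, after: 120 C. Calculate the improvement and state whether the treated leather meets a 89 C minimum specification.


Improvement = 47 C
Meets 89 C spec: Yes


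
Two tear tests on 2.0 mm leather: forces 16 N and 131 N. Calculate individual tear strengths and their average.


Tear 1 = 8.0 N/mm
Tear 2 = 65.5 N/mm
Average = 36.8 N/mm

Tear 1 = 16 / 2.0 = 8.0 N/mm
Tear 2 = 131 / 2.0 = 65.5 N/mm
Average = (8.0 + 65.5) / 2 = 36.8 N/mm


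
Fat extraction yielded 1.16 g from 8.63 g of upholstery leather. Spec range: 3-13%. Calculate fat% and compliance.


Fat content = 13.4%
Compliant: No

Fat% = 1.16 / 8.63 x 100 = 13.4%
Spec range: 3-13%
Compliant: No


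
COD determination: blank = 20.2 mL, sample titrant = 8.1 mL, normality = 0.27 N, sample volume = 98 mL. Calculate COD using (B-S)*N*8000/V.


266.7 mg/L

COD = (20.2 - 8.1) x 0.27 x 8000 / 98
COD = 12.1 x 0.27 x 8000 / 98
COD = 266.7 mg/L


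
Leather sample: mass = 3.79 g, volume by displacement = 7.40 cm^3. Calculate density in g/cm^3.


Density = mass / volume
Density = 3.79 / 7.40 = 0.512 g/cm^3


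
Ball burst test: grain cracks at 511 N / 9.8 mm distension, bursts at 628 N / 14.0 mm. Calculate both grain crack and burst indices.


Crack index = 52.1 N/mm
Burst index = 44.9 N/mm


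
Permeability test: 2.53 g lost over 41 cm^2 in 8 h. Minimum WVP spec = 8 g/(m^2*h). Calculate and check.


WVP = 2.53 / (41 x 8) x 10000 = 77.13 g/(m^2*h)
Minimum: 8 g/(m^2*h)
Meets spec: Yes


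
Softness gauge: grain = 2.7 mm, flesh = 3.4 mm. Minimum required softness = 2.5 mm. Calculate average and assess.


Average = (2.7 + 3.4) / 2 = 3.05 mm
Minimum = 2.5 mm
Meets requirement: Yes


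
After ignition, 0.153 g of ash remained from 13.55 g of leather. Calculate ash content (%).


1.13%

Ash% = 0.153 / 13.55 x 100
Ash% = 1.13%


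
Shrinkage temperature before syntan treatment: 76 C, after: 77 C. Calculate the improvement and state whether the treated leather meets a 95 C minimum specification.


Improvement = 1 C
Meets 95 C spec: No


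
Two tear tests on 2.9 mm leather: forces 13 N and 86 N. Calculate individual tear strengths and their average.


Tear 1 = 4.5 N/mm
Tear 2 = 29.7 N/mm
Average = 17.1 N/mm

Tear 1 = 13 / 2.9 = 4.5 N/mm
Tear 2 = 86 / 2.9 = 29.7 N/mm
Average = (4.5 + 29.7) / 2 = 17.1 N/mm


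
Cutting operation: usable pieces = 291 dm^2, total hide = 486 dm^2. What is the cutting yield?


Yield = usable / total x 100
Yield = 291 / 486 x 100 = 59.9%


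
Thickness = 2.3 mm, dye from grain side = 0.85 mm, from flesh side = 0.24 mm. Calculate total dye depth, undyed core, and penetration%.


Total dyed = 0.85 + 0.24 = 1.09 mm
Undyed core = 2.3 - 1.09 = 1.21 mm
Penetration = 1.09 / 2.3 x 100 = 47.4%


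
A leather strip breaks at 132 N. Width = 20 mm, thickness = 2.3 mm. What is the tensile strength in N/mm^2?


2.87 N/mm^2

Cross-sectional area = 20 x 2.3 = 46.0 mm^2
Tensile strength = 132 / 46.0 = 2.87 N/mm^2


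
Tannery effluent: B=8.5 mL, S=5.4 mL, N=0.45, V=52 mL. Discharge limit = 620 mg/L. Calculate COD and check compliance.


COD = (8.5 - 5.4) x 0.45 x 8000 / 52 = 214.6 mg/L
Limit: 620 mg/L
Compliant: Yes


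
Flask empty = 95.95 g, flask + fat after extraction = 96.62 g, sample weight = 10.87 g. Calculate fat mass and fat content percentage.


Fat mass = 0.67 g
Fat content = 6.2%


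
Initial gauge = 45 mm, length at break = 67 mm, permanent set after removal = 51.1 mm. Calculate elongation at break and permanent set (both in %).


Elongation at break = (67 - 45) / 45 x 100 = 48.9%
Permanent set = (51.1 - 45) / 45 x 100 = 13.6%


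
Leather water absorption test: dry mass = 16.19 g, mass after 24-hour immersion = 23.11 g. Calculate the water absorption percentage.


Water absorbed = 23.11 - 16.19 = 6.92 g
WA% = 6.92 / 16.19 x 100 = 42.7%


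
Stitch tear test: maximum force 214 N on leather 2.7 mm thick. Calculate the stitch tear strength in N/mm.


79.3 N/mm


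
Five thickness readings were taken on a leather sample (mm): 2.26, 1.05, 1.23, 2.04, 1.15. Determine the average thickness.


Sum = 2.26 + 1.05 + 1.23 + 2.04 + 1.15 = 7.73
Average = 7.73 / 5 = 1.55 mm


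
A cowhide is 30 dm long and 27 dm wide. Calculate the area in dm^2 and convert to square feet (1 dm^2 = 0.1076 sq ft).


810 dm^2
87.16 sq ft

Area = 30 x 27 = 810 dm^2
Conversion: 810 x 0.1076 = 87.16 sq ft


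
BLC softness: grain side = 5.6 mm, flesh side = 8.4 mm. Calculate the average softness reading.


Average = (5.6 + 8.4) / 2
Average = 7.00 mm


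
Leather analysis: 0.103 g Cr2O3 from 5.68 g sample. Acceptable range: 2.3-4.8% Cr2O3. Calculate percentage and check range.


Cr2O3 = 1.81%
Within range: No


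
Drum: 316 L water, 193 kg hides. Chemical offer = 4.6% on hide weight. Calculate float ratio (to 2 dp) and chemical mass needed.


Float ratio = 316 / 193 = 1.64
Chemical = 193 x 4.6 / 100 = 8.878 kg


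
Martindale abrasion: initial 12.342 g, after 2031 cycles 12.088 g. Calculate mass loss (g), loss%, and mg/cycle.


Loss = 12.342 - 12.088 = 0.254 g
Loss% = 0.254 / 12.342 x 100 = 2.06%
Rate = 0.254 / 2031 x 1000 = 0.125 mg/cycle


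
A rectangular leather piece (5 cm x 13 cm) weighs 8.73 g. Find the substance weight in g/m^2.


1343.1 g/m^2


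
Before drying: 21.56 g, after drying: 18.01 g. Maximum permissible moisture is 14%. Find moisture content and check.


MC = (21.56 - 18.01) / 21.56 x 100 = 16.5%
Maximum: 14%
Acceptable: No


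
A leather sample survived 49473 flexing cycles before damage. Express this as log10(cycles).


4.69


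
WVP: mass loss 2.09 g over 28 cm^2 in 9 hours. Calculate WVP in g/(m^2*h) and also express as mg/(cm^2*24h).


WVP = 2.09 / (28 x 9) x 10000 = 82.94 g/(m^2*h)
Mass loss in mg = 2.09 x 1000 = 2090 mg
Per cm^2 per 24h in mg: 2090 x 24 / (28 x 9) = 50160 / 252 = 199.05 mg/(cm^2*24h)


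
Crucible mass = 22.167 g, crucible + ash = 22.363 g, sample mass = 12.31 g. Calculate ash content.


Ash mass = 22.363 - 22.167 = 0.196 g
Ash% = 0.196 / 12.31 x 100 = 1.59%


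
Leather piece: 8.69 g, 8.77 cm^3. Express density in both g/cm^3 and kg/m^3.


Density = 8.69 / 8.77 = 0.991 g/cm^3
Convert: 0.991 x 1000 = 991 kg/m^3


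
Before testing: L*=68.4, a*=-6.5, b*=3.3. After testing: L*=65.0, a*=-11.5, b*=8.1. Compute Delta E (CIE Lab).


Delta E = 7.72


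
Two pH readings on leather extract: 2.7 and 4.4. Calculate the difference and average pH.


Difference = |2.7 - 4.4| = 1.7
Average = (2.7 + 4.4) / 2 = 3.55


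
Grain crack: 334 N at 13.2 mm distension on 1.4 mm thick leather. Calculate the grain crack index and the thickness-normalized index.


Crack index = 25.3 N/mm
Normalized index = 18.1 N/mm per mm


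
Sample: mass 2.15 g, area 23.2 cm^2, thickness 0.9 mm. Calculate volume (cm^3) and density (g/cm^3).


Thickness in cm = 0.9 / 10 = 0.09 cm
Volume = 23.2 x 0.09 = 2.088 cm^3
Density = 2.15 / 2.088 = 1.030 g/cm^3


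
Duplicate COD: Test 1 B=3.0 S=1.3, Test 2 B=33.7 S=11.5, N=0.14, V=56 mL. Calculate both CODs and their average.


COD1 = 34.0 mg/L
COD2 = 444.0 mg/L
Average = 239.0 mg/L


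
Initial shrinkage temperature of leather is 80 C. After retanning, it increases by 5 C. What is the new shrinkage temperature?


85 C

New Ts = 80 + 5 = 85 C


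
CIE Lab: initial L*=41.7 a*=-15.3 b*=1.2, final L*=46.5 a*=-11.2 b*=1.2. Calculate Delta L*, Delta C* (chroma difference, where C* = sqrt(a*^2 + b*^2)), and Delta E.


Delta L* = 4.8
Delta C* = -4.08
Delta E = 6.31


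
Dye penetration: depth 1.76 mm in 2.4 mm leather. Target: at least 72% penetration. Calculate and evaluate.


Penetration = 1.76 / 2.4 x 100 = 73.3%
Target: 72%
Meets target: Yes


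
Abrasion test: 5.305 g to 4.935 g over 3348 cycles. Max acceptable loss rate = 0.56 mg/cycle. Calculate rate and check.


Loss = 5.305 - 4.935 = 0.370 g
Rate = 0.370 g / 3348 cycles x 1000 = 0.111 mg/cycle
Max = 0.56 mg/cycle
Passes: Yes


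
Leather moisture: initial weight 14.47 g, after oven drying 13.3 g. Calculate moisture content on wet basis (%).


Moisture = 14.47 - 13.3 = 1.17 g
MC = 1.17 / 14.47 x 100 = 8.1%


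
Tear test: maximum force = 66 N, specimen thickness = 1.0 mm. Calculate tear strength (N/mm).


Tear strength = force / thickness
Tear = 66 / 1.0 = 66.0 N/mm


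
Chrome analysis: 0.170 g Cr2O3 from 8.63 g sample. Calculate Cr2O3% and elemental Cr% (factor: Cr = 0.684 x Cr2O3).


Cr2O3% = 0.170 / 8.63 x 100 = 1.97%
Cr% = 1.97 x 0.684 = 1.35%


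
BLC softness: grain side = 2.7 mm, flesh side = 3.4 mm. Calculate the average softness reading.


3.05 mm

Average = (2.7 + 3.4) / 2
Average = 3.05 mm


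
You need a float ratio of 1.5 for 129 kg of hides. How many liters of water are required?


193.5 L


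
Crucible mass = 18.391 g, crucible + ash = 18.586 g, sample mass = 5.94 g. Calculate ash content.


Ash mass = 18.586 - 18.391 = 0.195 g
Ash% = 0.195 / 5.94 x 100 = 3.28%


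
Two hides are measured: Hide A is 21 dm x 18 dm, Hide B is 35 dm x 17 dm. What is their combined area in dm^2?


973 dm^2

Hide A area = 21 x 18 = 378 dm^2
Hide B area = 35 x 17 = 595 dm^2
Total = 378 + 595 = 973 dm^2


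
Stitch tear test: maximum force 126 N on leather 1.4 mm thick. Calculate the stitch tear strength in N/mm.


90.0 N/mm


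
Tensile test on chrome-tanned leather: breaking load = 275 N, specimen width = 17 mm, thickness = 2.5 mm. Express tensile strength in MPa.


6.47 MPa


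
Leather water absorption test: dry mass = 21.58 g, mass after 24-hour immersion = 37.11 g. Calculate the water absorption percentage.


Water absorbed = 37.11 - 21.58 = 15.53 g
WA% = 15.53 / 21.58 x 100 = 72.0%


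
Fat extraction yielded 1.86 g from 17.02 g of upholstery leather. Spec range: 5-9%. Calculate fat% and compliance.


Fat% = 1.86 / 17.02 x 100 = 10.9%
Spec range: 5-9%
Compliant: No


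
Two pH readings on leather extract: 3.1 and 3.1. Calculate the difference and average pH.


Difference = 0.0
Average pH = 3.10

Difference = |3.1 - 3.1| = 0.0
Average = (3.1 + 3.1) / 2 = 3.10


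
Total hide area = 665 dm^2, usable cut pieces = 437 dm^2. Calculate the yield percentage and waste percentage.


Yield = 437 / 665 x 100 = 65.7%
Waste = 665 - 437 = 228 dm^2
Waste% = 100 - 65.7 = 34.3%


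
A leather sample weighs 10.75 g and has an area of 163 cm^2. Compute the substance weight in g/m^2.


Substance weight = mass / area x 10000
SW = 10.75 / 163 x 10000
SW = 659.5 g/m^2


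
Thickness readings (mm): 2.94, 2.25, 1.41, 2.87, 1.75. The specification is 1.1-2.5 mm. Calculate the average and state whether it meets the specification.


Average = 2.24 mm
Within specification: Yes

Sum = 11.22
Average = 11.22 / 5 = 2.24 mm
Specification range: 1.1 to 2.5 mm
Within spec: Yes


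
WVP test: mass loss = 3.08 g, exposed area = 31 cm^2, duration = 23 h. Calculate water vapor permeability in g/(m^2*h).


43.20 g/(m^2*h)

WVP = mass_loss / (area x time) x 10000
WVP = 3.08 / (31 x 23) x 10000
WVP = 3.08 / 713 x 10000 = 43.20 g/(m^2*h)


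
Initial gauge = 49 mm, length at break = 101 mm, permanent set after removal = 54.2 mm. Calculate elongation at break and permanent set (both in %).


Elongation at break = (101 - 49) / 49 x 100 = 106.1%
Permanent set = (54.2 - 49) / 49 x 100 = 10.6%


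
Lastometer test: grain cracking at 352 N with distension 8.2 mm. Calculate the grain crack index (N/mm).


Grain crack index = force / distension
Index = 352 / 8.2 = 42.9 N/mm


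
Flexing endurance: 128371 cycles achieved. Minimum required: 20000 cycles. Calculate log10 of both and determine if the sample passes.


Achieved: log10 = 5.11
Required: log10 = 4.30
Passes: Yes

log10(128371) = 5.11
log10(20000) = 4.30
Passes: Yes


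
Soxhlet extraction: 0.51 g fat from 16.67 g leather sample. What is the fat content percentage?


Fat content = 0.51 / 16.67 x 100
Fat = 3.1%


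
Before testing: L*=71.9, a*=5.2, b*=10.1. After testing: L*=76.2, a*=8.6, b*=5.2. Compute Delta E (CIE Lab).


Delta E = 7.35

dL = 76.2 - 71.9 = 4.3
da = 8.6 - 5.2 = 3.4
db = 5.2 - 10.1 = -4.9
dE = sqrt((4.3)^2 + (3.4)^2 + (-4.9)^2) = 7.35


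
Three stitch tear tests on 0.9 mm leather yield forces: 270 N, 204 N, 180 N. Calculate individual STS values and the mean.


STS1 = 270 / 0.9 = 300.0 N/mm
STS2 = 204 / 0.9 = 226.7 N/mm
STS3 = 180 / 0.9 = 200.0 N/mm
Mean = (300.0 + 226.7 + 200.0) / 3 = 242.2 N/mm


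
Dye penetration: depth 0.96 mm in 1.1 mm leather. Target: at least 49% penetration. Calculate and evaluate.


Penetration = 87.3%
Meets target: Yes

Penetration = 0.96 / 1.1 x 100 = 87.3%
Target: 49%
Meets target: Yes


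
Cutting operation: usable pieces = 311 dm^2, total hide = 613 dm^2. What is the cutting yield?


50.7%

Yield = usable / total x 100
Yield = 311 / 613 x 100 = 50.7%


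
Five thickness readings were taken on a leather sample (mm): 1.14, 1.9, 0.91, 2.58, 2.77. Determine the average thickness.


1.86 mm

Sum = 1.14 + 1.9 + 0.91 + 2.58 + 2.77 = 9.30
Average = 9.30 / 5 = 1.86 mm


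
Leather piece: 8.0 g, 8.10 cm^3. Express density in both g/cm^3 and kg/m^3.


0.988 g/cm^3
988 kg/m^3

Density = 8.0 / 8.10 = 0.988 g/cm^3
Convert: 0.988 x 1000 = 988 kg/m^3


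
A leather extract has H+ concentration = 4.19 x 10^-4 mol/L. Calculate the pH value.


pH = 3.38

pH = -log10[H+]
pH = -log10(4.19 x 10^-4) = 3.38


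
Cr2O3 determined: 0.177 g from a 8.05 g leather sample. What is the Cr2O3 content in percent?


2.20%


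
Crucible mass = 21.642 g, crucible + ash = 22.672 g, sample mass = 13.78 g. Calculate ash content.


Ash mass = 22.672 - 21.642 = 1.030 g
Ash% = 1.030 / 13.78 x 100 = 7.47%


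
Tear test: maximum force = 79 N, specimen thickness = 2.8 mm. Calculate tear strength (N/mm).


Tear strength = force / thickness
Tear = 79 / 2.8 = 28.2 N/mm


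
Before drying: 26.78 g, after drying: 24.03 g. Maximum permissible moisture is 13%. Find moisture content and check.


Moisture content = 10.3%
Acceptable: Yes


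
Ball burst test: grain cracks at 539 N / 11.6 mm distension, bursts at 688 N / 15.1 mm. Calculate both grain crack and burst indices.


Crack index = 539 / 11.6 = 46.5 N/mm
Burst index = 688 / 15.1 = 45.6 N/mm


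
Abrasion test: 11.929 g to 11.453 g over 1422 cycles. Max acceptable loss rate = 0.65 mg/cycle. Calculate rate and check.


Rate = 0.335 mg/cycle
Passes: Yes

Loss = 11.929 - 11.453 = 0.476 g
Rate = 0.476 g / 1422 cycles x 1000 = 0.335 mg/cycle
Max = 0.65 mg/cycle
Passes: Yes


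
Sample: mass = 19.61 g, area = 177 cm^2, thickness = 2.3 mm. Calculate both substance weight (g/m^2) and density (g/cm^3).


Substance weight = 1107.9 g/m^2
Density = 0.482 g/cm^3

SW = 19.61 / 177 x 10000 = 1107.9 g/m^2
Volume = 177 x 2.3 / 10 = 40.71 cm^3
Density = 19.61 / 40.71 = 0.482 g/cm^3


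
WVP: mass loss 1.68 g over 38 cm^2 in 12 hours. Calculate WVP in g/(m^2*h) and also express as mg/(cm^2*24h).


WVP = 1.68 / (38 x 12) x 10000 = 36.84 g/(m^2*h)
Mass loss in mg = 1.68 x 1000 = 1680 mg
Per cm^2 per 24h in mg: 1680 x 24 / (38 x 12) = 40320 / 456 = 88.42 mg/(cm^2*24h)


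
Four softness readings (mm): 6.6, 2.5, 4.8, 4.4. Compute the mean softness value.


4.58 mm


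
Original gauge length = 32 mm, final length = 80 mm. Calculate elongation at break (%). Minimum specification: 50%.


Elongation = 150.0%
Meets spec: Yes


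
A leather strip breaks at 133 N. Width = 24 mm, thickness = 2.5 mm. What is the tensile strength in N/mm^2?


2.22 N/mm^2


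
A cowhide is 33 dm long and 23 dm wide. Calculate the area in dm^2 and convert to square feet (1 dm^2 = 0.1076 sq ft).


759 dm^2
81.67 sq ft


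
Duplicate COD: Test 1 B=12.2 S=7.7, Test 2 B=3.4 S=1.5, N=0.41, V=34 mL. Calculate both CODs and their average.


COD1 = 434.1 mg/L
COD2 = 183.3 mg/L
Average = 308.7 mg/L


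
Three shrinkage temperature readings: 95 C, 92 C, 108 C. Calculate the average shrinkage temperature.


98.3 C


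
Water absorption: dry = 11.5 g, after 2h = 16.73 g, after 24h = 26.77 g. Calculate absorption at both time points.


WA (2h) = (16.73 - 11.5) / 11.5 x 100 = 45.5%
WA (24h) = (26.77 - 11.5) / 11.5 x 100 = 132.8%


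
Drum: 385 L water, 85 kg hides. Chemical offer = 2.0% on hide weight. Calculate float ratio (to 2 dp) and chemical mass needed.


Float ratio = 4.53
Chemical needed = 1.7 kg

Float ratio = 385 / 85 = 4.53
Chemical = 85 x 2.0 / 100 = 1.7 kg


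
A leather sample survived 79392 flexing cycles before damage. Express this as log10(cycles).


4.90

log10(79392) = 4.90


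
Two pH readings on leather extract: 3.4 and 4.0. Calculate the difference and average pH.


Difference = 0.6
Average pH = 3.70

Difference = |3.4 - 4.0| = 0.6
Average = (3.4 + 4.0) / 2 = 3.70


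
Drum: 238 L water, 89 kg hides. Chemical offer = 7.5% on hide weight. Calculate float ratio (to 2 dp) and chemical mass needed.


Float ratio = 2.67
Chemical needed = 6.675 kg

Float ratio = 238 / 89 = 2.67
Chemical = 89 x 7.5 / 100 = 6.675 kg


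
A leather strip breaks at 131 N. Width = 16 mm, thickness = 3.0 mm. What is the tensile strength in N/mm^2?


Cross-sectional area = 16 x 3.0 = 48.0 mm^2
Tensile strength = 131 / 48.0 = 2.73 N/mm^2


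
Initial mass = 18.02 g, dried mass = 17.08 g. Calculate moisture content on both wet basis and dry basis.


Wet basis = 5.2%
Dry basis = 5.5%

Moisture lost = 18.02 - 17.08 = 0.94 g
Wet basis MC = 0.94 / 18.02 x 100 = 5.2%
Dry basis MC = 0.94 / 17.08 x 100 = 5.5%


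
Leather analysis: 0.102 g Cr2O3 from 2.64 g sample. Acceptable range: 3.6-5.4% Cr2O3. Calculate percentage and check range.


Cr2O3 = 3.86%
Within range: Yes


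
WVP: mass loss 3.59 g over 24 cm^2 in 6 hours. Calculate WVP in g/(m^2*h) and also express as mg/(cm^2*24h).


WVP = 3.59 / (24 x 6) x 10000 = 249.31 g/(m^2*h)
Mass loss in mg = 3.59 x 1000 = 3590 mg
Per cm^2 per 24h in mg: 3590 x 24 / (24 x 6) = 86160 / 144 = 598.33 mg/(cm^2*24h)


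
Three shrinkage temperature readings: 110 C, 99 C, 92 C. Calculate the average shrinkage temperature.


100.3 C

Average = (110 + 99 + 92) / 3
Average = 301 / 3 = 100.3 C


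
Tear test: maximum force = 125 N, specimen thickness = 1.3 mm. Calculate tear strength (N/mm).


96.2 N/mm

Tear strength = force / thickness
Tear = 125 / 1.3 = 96.2 N/mm


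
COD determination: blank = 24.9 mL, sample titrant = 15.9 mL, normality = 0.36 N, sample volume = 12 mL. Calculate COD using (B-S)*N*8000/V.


2160.0 mg/L


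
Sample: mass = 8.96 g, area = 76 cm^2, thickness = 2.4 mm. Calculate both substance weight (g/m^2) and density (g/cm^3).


SW = 8.96 / 76 x 10000 = 1178.9 g/m^2
Volume = 76 x 2.4 / 10 = 18.24 cm^3
Density = 8.96 / 18.24 = 0.491 g/cm^3


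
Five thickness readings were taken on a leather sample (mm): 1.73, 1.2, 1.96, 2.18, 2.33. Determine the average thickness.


Sum = 1.73 + 1.2 + 1.96 + 2.18 + 2.33 = 9.40
Average = 9.40 / 5 = 1.88 mm


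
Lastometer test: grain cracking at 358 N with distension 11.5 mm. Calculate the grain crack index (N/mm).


31.1 N/mm


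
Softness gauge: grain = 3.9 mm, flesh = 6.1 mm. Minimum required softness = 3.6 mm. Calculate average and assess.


Average = (3.9 + 6.1) / 2 = 5.00 mm
Minimum = 3.6 mm
Meets requirement: Yes


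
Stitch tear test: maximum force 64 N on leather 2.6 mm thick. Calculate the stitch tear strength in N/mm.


Stitch tear strength = force / thickness
STS = 64 / 2.6 = 24.6 N/mm


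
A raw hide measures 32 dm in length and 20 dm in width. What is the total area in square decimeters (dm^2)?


640 dm^2


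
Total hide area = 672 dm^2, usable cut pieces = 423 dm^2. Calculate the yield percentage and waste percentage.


Yield = 423 / 672 x 100 = 62.9%
Waste = 672 - 423 = 249 dm^2
Waste% = 100 - 62.9 = 37.1%


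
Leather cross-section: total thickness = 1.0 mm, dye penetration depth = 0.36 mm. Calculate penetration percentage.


Penetration% = 0.36 / 1.0 x 100
Penetration = 36.0%


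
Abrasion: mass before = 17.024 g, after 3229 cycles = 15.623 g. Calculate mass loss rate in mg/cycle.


Mass loss = 17.024 - 15.623 = 1.401 g
Rate = 1.401 / 3229 x 1000 = 0.434 mg/cycle


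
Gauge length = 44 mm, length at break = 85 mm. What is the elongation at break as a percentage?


93.2%

Extension = 85 - 44 = 41 mm
Elongation = 41 / 44 x 100 = 93.2%


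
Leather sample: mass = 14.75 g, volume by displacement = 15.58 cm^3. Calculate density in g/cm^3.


0.947 g/cm^3


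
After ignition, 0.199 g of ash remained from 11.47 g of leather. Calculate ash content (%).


1.73%


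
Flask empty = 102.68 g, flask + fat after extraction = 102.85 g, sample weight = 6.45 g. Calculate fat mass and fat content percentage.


Fat mass = 102.85 - 102.68 = 0.17 g
Fat% = 0.17 / 6.45 x 100 = 2.6%


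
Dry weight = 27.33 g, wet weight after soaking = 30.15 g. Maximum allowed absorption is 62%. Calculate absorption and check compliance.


Absorption = 10.3%
Compliant: Yes


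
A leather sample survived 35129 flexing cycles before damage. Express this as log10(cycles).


log10(35129) = 4.55


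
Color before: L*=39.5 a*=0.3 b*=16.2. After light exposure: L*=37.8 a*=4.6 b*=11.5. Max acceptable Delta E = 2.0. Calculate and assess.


dL = -1.7, da = 4.3, db = -4.7
dE = sqrt((-1.7)^2 + (4.3)^2 + (-4.7)^2) = 6.59
Max = 2.0
Passes: No


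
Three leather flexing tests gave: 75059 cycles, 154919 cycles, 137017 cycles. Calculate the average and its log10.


Average = (75059 + 154919 + 137017) / 3 = 122332 cycles
log10(122332) = 5.09


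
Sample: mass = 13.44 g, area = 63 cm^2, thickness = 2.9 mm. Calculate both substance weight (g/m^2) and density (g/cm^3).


SW = 13.44 / 63 x 10000 = 2133.3 g/m^2
Volume = 63 x 2.9 / 10 = 18.27 cm^3
Density = 13.44 / 18.27 = 0.736 g/cm^3


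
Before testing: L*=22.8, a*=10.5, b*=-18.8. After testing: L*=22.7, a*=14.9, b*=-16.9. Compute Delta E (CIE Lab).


dL = 22.7 - 22.8 = -0.1
da = 14.9 - 10.5 = 4.4
db = -16.9 - (-18.8) = 1.9
dE = sqrt((-0.1)^2 + (4.4)^2 + (1.9)^2) = 4.79


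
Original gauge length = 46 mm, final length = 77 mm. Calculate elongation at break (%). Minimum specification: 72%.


Extension = 77 - 46 = 31 mm
Elongation = 31 / 46 x 100 = 67.4%
Minimum required: 72%
Meets specification: No


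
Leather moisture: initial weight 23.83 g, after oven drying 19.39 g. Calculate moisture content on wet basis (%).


18.6%

Moisture = 23.83 - 19.39 = 4.44 g
MC = 4.44 / 23.83 x 100 = 18.6%


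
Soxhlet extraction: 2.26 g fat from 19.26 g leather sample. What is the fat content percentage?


Fat content = 2.26 / 19.26 x 100
Fat = 11.7%


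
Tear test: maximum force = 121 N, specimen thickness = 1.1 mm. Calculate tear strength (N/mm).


Tear strength = force / thickness
Tear = 121 / 1.1 = 110.0 N/mm


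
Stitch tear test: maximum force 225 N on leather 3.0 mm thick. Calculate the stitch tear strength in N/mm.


75.0 N/mm


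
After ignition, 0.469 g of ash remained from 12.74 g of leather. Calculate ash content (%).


3.68%


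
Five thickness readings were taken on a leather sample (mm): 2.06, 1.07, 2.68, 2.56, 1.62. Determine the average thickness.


Sum = 2.06 + 1.07 + 2.68 + 2.56 + 1.62 = 9.99
Average = 9.99 / 5 = 2.00 mm


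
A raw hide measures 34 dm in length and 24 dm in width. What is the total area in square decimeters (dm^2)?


Area = length x width
Area = 34 x 24 = 816 dm^2


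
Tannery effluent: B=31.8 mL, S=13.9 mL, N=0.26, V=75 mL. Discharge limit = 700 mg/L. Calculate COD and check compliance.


COD = (31.8 - 13.9) x 0.26 x 8000 / 75 = 496.4 mg/L
Limit: 700 mg/L
Compliant: Yes


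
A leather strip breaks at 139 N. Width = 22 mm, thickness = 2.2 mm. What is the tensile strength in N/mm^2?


2.87 N/mm^2

Cross-sectional area = 22 x 2.2 = 48.4 mm^2
Tensile strength = 139 / 48.4 = 2.87 N/mm^2


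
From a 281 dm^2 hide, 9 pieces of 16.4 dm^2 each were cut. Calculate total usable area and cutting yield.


Usable area = 147.6 dm^2
Yield = 52.5%


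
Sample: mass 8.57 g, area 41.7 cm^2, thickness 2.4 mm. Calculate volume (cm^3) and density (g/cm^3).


Volume = 10.008 cm^3
Density = 0.856 g/cm^3

Thickness in cm = 2.4 / 10 = 0.24 cm
Volume = 41.7 x 0.24 = 10.008 cm^3
Density = 8.57 / 10.008 = 0.856 g/cm^3


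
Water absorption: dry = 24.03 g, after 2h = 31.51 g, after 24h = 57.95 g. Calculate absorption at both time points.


WA (2h) = (31.51 - 24.03) / 24.03 x 100 = 31.1%
WA (24h) = (57.95 - 24.03) / 24.03 x 100 = 141.2%


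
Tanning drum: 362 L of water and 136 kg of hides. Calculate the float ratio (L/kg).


Float ratio = water / hide weight
Ratio = 362 / 136 = 2.7


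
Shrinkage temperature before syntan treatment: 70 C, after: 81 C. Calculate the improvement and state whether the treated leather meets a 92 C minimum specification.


Improvement = 81 - 70 = 11 C
Spec check: 81 C >= 92 C? No


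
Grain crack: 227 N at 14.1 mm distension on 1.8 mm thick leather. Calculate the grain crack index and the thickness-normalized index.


Crack index = 227 / 14.1 = 16.1 N/mm
Normalized = 16.1 / 1.8 = 8.9 N/mm per mm


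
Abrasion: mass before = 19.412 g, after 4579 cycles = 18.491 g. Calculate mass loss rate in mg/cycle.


0.201 mg/cycle


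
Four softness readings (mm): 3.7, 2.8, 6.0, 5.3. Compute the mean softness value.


4.45 mm

Sum = 3.7 + 2.8 + 6.0 + 5.3
Mean = 17.8 / 4 = 4.45 mm


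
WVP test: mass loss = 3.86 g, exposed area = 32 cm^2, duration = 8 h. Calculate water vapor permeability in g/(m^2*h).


WVP = mass_loss / (area x time) x 10000
WVP = 3.86 / (32 x 8) x 10000
WVP = 3.86 / 256 x 10000 = 150.78 g/(m^2*h)


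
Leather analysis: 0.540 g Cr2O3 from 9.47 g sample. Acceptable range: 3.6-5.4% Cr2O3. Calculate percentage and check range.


Cr2O3 = 5.70%
Within range: No

Cr2O3% = 0.540 / 9.47 x 100 = 5.70%
Acceptable range: 3.6 to 5.4%
Within range: No


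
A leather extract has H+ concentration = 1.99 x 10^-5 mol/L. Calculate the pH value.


pH = 4.70


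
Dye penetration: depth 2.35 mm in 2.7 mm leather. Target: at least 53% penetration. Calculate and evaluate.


Penetration = 2.35 / 2.7 x 100 = 87.0%
Target: 53%
Meets target: Yes


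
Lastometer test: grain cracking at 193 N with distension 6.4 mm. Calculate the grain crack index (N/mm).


Grain crack index = force / distension
Index = 193 / 6.4 = 30.2 N/mm


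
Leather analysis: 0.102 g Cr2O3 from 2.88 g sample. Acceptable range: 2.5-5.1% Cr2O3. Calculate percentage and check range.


Cr2O3% = 0.102 / 2.88 x 100 = 3.54%
Acceptable range: 2.5 to 5.1%
Within range: Yes


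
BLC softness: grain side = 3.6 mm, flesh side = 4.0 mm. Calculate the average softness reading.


3.80 mm

Average = (3.6 + 4.0) / 2
Average = 3.80 mm


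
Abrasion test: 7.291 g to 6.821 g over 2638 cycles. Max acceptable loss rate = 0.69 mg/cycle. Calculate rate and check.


Loss = 7.291 - 6.821 = 0.470 g
Rate = 0.470 g / 2638 cycles x 1000 = 0.178 mg/cycle
Max = 0.69 mg/cycle
Passes: Yes


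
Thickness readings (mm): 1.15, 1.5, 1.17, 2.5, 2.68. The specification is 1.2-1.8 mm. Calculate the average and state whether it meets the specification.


Average = 1.80 mm
Within specification: Yes

Sum = 9.00
Average = 9.00 / 5 = 1.80 mm
Specification range: 1.2 to 1.8 mm
Within spec: Yes


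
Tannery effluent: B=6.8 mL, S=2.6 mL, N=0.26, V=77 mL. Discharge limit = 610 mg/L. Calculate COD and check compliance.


COD = 113.5 mg/L
Compliant: Yes

COD = (6.8 - 2.6) x 0.26 x 8000 / 77 = 113.5 mg/L
Limit: 610 mg/L
Compliant: Yes


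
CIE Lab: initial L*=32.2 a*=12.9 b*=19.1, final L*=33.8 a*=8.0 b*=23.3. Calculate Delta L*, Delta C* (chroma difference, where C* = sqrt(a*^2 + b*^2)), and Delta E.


Delta L* = 1.6
Delta C* = 1.59
Delta E = 6.65

Delta L* = 33.8 - 32.2 = 1.6
C1* = sqrt((12.9)^2 + (19.1)^2) = 23.048
C2* = sqrt((8.0)^2 + (23.3)^2) = 24.635
Delta C* = 24.635 - 23.048 = 1.59
Delta E = sqrt((1.6)^2 + (-4.9)^2 + (4.2)^2) = 6.65


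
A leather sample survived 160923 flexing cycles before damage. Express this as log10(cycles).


log10(160923) = 5.21


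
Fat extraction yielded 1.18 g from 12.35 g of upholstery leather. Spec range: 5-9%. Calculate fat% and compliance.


Fat content = 9.6%
Compliant: No

Fat% = 1.18 / 12.35 x 100 = 9.6%
Spec range: 5-9%
Compliant: No


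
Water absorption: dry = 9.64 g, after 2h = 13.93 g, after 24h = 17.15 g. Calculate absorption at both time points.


WA (2h) = (13.93 - 9.64) / 9.64 x 100 = 44.5%
WA (24h) = (17.15 - 9.64) / 9.64 x 100 = 77.9%


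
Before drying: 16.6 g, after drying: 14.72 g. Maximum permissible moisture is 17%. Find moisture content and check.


Moisture content = 11.3%
Acceptable: Yes


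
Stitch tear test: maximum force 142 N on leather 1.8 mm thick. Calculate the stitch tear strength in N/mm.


Stitch tear strength = force / thickness
STS = 142 / 1.8 = 78.9 N/mm


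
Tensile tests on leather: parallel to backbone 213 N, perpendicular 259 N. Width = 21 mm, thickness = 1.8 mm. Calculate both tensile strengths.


Parallel = 5.63 N/mm^2
Perpendicular = 6.85 N/mm^2


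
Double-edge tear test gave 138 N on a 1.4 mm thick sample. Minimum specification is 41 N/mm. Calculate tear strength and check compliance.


Tear strength = 98.6 N/mm
Compliant: Yes

Tear strength = 138 / 1.4 = 98.6 N/mm
Required minimum = 41 N/mm
Compliant: Yes


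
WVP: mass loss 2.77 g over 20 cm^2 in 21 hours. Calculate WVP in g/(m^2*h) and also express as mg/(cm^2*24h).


WVP = 2.77 / (20 x 21) x 10000 = 65.95 g/(m^2*h)
Mass loss in mg = 2.77 x 1000 = 2770 mg
Per cm^2 per 24h in mg: 2770 x 24 / (20 x 21) = 66480 / 420 = 158.29 mg/(cm^2*24h)


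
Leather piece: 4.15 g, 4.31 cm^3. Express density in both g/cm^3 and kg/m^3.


Density = 4.15 / 4.31 = 0.963 g/cm^3
Convert: 0.963 x 1000 = 963 kg/m^3


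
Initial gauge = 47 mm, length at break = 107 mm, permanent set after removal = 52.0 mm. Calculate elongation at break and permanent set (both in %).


Elongation at break = (107 - 47) / 47 x 100 = 127.7%
Permanent set = (52.0 - 47) / 47 x 100 = 10.6%


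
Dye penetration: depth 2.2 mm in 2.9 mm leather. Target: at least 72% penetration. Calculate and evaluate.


Penetration = 75.9%
Meets target: Yes

Penetration = 2.2 / 2.9 x 100 = 75.9%
Target: 72%
Meets target: Yes


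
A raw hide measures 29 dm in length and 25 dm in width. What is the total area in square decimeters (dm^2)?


725 dm^2

Area = length x width
Area = 29 x 25 = 725 dm^2


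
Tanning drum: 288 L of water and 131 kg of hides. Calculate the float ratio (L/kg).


Float ratio = water / hide weight
Ratio = 288 / 131 = 2.2


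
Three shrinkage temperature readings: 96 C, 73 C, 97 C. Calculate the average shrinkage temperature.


Average = (96 + 73 + 97) / 3
Average = 266 / 3 = 88.7 C


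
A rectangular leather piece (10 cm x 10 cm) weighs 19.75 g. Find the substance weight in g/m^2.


Area = 10 x 10 = 100 cm^2
SW = 19.75 / 100 x 10000 = 1975.0 g/m^2


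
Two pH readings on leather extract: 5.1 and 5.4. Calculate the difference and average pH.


Difference = |5.1 - 5.4| = 0.3
Average = (5.1 + 5.4) / 2 = 5.25


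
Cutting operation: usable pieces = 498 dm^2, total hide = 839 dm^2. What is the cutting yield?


Yield = usable / total x 100
Yield = 498 / 839 x 100 = 59.4%


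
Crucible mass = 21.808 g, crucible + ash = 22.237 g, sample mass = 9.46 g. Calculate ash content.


Ash mass = 0.429 g
Ash content = 4.53%


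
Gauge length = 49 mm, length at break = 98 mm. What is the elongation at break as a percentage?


100.0%

Extension = 98 - 49 = 49 mm
Elongation = 49 / 49 x 100 = 100.0%


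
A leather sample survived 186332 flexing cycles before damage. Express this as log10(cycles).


log10(186332) = 5.27


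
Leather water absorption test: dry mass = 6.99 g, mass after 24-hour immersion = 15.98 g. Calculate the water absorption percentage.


128.6%


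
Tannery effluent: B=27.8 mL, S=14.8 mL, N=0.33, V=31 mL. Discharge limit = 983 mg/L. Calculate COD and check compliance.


COD = (27.8 - 14.8) x 0.33 x 8000 / 31 = 1107.1 mg/L
Limit: 983 mg/L
Compliant: No


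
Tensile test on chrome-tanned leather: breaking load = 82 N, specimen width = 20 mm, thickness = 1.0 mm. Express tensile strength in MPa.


4.10 MPa

Cross-section = 20 x 1.0 = 20.0 mm^2
TS = 82 / 20.0 = 4.10 MPa
(1 N/mm^2 = 1 MPa)


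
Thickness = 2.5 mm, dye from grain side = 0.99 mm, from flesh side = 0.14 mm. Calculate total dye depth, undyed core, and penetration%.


Total dyed = 1.13 mm
Undyed core = 1.37 mm
Penetration = 45.2%


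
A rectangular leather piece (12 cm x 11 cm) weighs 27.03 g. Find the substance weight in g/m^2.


Area = 12 x 11 = 132 cm^2
SW = 27.03 / 132 x 10000 = 2047.7 g/m^2


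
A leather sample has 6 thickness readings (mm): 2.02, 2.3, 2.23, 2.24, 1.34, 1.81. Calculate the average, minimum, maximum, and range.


Average = 1.99 mm
Min = 1.34 mm
Max = 2.3 mm
Range = 0.96 mm

Sum = 11.94
Average = 11.94 / 6 = 1.99 mm
Minimum = 1.34 mm
Maximum = 2.3 mm
Range = 2.3 - 1.34 = 0.96 mm


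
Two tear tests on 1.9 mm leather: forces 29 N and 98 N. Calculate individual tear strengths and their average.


Tear 1 = 15.3 N/mm
Tear 2 = 51.6 N/mm
Average = 33.5 N/mm

Tear 1 = 29 / 1.9 = 15.3 N/mm
Tear 2 = 98 / 1.9 = 51.6 N/mm
Average = (15.3 + 51.6) / 2 = 33.5 N/mm


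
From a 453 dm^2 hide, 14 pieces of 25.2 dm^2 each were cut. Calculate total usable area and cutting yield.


Total usable = 14 x 25.2 = 352.8 dm^2
Yield = 352.8 / 453 x 100 = 77.9%


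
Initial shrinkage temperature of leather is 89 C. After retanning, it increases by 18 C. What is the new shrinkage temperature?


107 C

New Ts = 89 + 18 = 107 C


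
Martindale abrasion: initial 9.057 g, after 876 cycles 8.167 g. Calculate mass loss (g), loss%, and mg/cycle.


Mass loss = 0.890 g
Loss = 9.83%
Rate = 1.016 mg/cycle

Loss = 9.057 - 8.167 = 0.890 g
Loss% = 0.890 / 9.057 x 100 = 9.83%
Rate = 0.890 / 876 x 1000 = 1.016 mg/cycle


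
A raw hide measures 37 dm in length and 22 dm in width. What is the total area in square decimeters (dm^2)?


814 dm^2

Area = length x width
Area = 37 x 22 = 814 dm^2


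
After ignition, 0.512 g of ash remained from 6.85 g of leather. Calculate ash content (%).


Ash% = 0.512 / 6.85 x 100
Ash% = 7.47%


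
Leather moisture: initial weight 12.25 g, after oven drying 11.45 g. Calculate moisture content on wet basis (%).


Moisture = 12.25 - 11.45 = 0.80 g
MC = 0.80 / 12.25 x 100 = 6.5%


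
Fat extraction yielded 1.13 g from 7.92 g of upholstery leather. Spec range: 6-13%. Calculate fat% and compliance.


Fat% = 1.13 / 7.92 x 100 = 14.3%
Spec range: 6-13%
Compliant: No


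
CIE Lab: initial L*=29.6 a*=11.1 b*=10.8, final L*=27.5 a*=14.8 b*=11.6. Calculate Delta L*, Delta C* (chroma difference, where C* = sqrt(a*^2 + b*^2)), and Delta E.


Delta L* = 27.5 - 29.6 = -2.1
C1* = sqrt((11.1)^2 + (10.8)^2) = 15.487
C2* = sqrt((14.8)^2 + (11.6)^2) = 18.804
Delta C* = 18.804 - 15.487 = 3.32
Delta E = sqrt((-2.1)^2 + (3.7)^2 + (0.8)^2) = 4.33


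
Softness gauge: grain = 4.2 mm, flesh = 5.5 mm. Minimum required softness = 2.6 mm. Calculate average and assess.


Average = (4.2 + 5.5) / 2 = 4.85 mm
Minimum = 2.6 mm
Meets requirement: Yes


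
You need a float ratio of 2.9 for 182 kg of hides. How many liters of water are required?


527.8 L


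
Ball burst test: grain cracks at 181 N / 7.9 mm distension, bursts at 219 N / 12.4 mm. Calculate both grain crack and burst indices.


Crack index = 181 / 7.9 = 22.9 N/mm
Burst index = 219 / 12.4 = 17.7 N/mm


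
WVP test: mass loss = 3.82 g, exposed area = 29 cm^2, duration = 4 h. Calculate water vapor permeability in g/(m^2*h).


WVP = mass_loss / (area x time) x 10000
WVP = 3.82 / (29 x 4) x 10000
WVP = 3.82 / 116 x 10000 = 329.31 g/(m^2*h)


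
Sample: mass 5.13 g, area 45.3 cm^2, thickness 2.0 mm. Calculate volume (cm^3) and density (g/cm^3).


Thickness in cm = 2.0 / 10 = 0.20 cm
Volume = 45.3 x 0.20 = 9.060 cm^3
Density = 5.13 / 9.060 = 0.566 g/cm^3


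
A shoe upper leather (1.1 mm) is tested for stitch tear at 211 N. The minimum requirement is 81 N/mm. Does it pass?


STS = 211 / 1.1 = 191.8 N/mm
Minimum required: 81 N/mm
Passes: Yes


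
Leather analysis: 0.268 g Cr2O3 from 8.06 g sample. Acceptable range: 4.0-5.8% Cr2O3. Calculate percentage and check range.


Cr2O3 = 3.33%
Within range: No


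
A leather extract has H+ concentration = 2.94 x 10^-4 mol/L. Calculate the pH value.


pH = -log10[H+]
pH = -log10(2.94 x 10^-4) = 3.53


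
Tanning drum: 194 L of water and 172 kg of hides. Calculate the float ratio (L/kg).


Float ratio = water / hide weight
Ratio = 194 / 172 = 1.1


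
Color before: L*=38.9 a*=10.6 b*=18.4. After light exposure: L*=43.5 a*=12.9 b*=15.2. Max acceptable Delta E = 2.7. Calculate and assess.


dL = 4.6, da = 2.3, db = -3.2
dE = sqrt((4.6)^2 + (2.3)^2 + (-3.2)^2) = 6.06
Max = 2.7
Passes: No
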